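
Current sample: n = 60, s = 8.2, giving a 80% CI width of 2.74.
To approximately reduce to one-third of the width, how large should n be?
n ≈ 540

CI width ∝ 1/√n
To reduce width by factor 3, need √n to grow by 3 → need 3² = 9 times as many samples.

Current: n = 60, width = 2.74
New: n = 540, width ≈ 0.91

Width reduced by factor of 2.74/0.91 = 3.01.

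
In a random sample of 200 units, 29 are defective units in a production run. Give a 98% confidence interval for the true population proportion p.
(0.087, 0.203)

Proportion CI:
p̂ = 29/200 = 0.14500
SE = √(p̂(1-p̂)/n) = √(0.14500 · 0.85500 / 200) = 0.02490

z* = 2.326
Margin = z* · SE = 2.326 · 0.02490 = 0.0579

CI: 0.14500 ± 0.0579 = (0.087, 0.203)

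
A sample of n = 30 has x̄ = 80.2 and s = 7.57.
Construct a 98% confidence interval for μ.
(76.80, 83.60)

t-interval (σ unknown):
df = n - 1 = 29
t* = 2.462 for 98% confidence

Margin of error = t* · s/√n = 2.462 · 7.57/√30 = 3.40

CI: (76.80, 83.60)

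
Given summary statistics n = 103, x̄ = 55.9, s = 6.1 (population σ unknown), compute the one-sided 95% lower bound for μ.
μ ≥ 54.90

Lower bound (one-sided):
t* = 1.660 (one-sided for 95%)
Lower bound = x̄ - t* · s/√n = 55.9 - 1.660 · 6.1/√103 = 54.90

We are 95% confident that μ ≥ 54.90.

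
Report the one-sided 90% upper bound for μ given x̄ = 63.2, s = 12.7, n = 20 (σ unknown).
μ ≤ 66.97

Upper bound (one-sided):
t* = 1.328 (one-sided for 90%)
Upper bound = x̄ + t* · s/√n = 63.2 + 1.328 · 12.7/√20 = 66.97

We are 90% confident that μ ≤ 66.97.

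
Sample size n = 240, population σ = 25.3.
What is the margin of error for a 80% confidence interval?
Margin of error = 2.09

Margin of error = z* · σ/√n
= 1.282 · 25.3/√240
= 1.282 · 25.3/15.4919
= 2.09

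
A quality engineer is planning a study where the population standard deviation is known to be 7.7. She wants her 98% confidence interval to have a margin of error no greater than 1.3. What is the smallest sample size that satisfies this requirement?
n ≥ 190

For margin E ≤ 1.3:
n ≥ (z* · σ / E)²
n ≥ (2.326 · 7.7 / 1.3)²
n ≥ 189.81

Minimum n = 190 (rounding up)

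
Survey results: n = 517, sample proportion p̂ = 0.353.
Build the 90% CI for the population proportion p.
(0.318, 0.388)

Proportion CI:
SE = √(p̂(1-p̂)/n) = √(0.353 · 0.647 / 517) = 0.02102

z* = 1.645
Margin = z* · SE = 1.645 · 0.02102 = 0.0346

CI: 0.353 ± 0.0346 = (0.318, 0.388)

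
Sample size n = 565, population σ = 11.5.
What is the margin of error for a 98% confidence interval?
Margin of error = 1.13

Margin of error = z* · σ/√n
= 2.326 · 11.5/√565
= 2.326 · 11.5/23.7697
= 1.13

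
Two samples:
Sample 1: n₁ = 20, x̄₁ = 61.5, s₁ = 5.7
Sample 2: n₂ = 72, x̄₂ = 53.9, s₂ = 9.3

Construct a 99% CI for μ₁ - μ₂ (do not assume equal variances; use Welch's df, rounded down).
(3.10, 12.10)

Difference: x̄₁ - x̄₂ = 7.60
SE = √(s₁²/n₁ + s₂²/n₂) = √(5.7²/20 + 9.3²/72) = 1.6810
df = 50.15 → 50 (Welch–Satterthwaite, rounded down)
t* = 2.678

CI: 7.60 ± 2.678 · 1.6810 = 7.60 ± 4.50 = (3.10, 12.10)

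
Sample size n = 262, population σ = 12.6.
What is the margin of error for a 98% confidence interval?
Margin of error = 1.81

Margin of error = z* · σ/√n
= 2.326 · 12.6/√262
= 2.326 · 12.6/16.1864
= 1.81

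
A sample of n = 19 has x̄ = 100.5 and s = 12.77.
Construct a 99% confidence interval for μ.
(92.07, 108.93)

t-interval (σ unknown):
df = n - 1 = 18
t* = 2.878 for 99% confidence

Margin of error = t* · s/√n = 2.878 · 12.77/√19 = 8.43

CI: (92.07, 108.93)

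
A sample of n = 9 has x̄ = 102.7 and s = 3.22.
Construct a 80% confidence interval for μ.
(101.20, 104.20)

t-interval (σ unknown):
df = n - 1 = 8
t* = 1.397 for 80% confidence

Margin of error = t* · s/√n = 1.397 · 3.22/√9 = 1.50

CI: (101.20, 104.20)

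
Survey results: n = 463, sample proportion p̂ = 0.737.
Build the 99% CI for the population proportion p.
(0.684, 0.790)

Proportion CI:
SE = √(p̂(1-p̂)/n) = √(0.737 · 0.263 / 463) = 0.02046

z* = 2.576
Margin = z* · SE = 2.576 · 0.02046 = 0.0527

CI: 0.737 ± 0.0527 = (0.684, 0.790)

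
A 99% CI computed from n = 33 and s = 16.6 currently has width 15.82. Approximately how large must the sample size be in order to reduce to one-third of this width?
n ≈ 297

CI width ∝ 1/√n
To reduce width by factor 3, need √n to grow by 3 → need 3² = 9 times as many samples.

Current: n = 33, width = 15.82
New: n = 297, width ≈ 5.00

Width reduced by factor of 15.82/5.00 = 3.16.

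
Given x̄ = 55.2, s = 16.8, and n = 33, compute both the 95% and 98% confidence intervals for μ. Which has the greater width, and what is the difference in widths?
98% CI is wider by 2.41

df = 32
95% CI: t* = 2.037, (49.24, 61.16), width = 2 · t* · s/√n = 11.91
98% CI: t* = 2.449, (48.04, 62.36), width = 2 · t* · s/√n = 14.32

The 98% CI is wider by 14.32 - 11.91 = 2.41.
Higher confidence requires a wider interval.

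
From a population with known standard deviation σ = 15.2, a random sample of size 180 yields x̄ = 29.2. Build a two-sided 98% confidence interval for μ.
(26.56, 31.84)

z-interval (σ known):
z* = 2.326 for 98% confidence

Margin of error = z* · σ/√n = 2.326 · 15.2/√180 = 2.64

CI: (29.2 - 2.64, 29.2 + 2.64) = (26.56, 31.84)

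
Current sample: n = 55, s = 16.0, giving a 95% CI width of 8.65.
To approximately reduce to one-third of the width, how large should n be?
n ≈ 495

CI width ∝ 1/√n
To reduce width by factor 3, need √n to grow by 3 → need 3² = 9 times as many samples.

Current: n = 55, width = 8.65
New: n = 495, width ≈ 2.83

Width reduced by factor of 8.65/2.83 = 3.06.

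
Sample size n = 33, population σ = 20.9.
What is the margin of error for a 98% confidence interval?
Margin of error = 8.46

Margin of error = z* · σ/√n
= 2.326 · 20.9/√33
= 2.326 · 20.9/5.7446
= 8.46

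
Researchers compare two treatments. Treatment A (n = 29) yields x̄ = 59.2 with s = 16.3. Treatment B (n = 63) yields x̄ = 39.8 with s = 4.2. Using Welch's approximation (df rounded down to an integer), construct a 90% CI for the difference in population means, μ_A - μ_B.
(14.18, 24.62)

Difference: x̄₁ - x̄₂ = 19.40
SE = √(s₁²/n₁ + s₂²/n₂) = √(16.3²/29 + 4.2²/63) = 3.0727
df = 29.73 → 29 (Welch–Satterthwaite, rounded down)
t* = 1.699

CI: 19.40 ± 1.699 · 3.0727 = 19.40 ± 5.22 = (14.18, 24.62)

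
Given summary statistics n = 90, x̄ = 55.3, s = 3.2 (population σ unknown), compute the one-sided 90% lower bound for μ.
μ ≥ 54.86

Lower bound (one-sided):
t* = 1.291 (one-sided for 90%)
Lower bound = x̄ - t* · s/√n = 55.3 - 1.291 · 3.2/√90 = 54.86

We are 90% confident that μ ≥ 54.86.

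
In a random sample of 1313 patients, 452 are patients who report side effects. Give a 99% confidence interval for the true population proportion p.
(0.310, 0.378)

Proportion CI:
p̂ = 452/1313 = 0.34425
SE = √(p̂(1-p̂)/n) = √(0.34425 · 0.65575 / 1313) = 0.01311

z* = 2.576
Margin = z* · SE = 2.576 · 0.01311 = 0.0338

CI: 0.34425 ± 0.0338 = (0.310, 0.378)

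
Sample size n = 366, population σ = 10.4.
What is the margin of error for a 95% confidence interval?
Margin of error = 1.07

Margin of error = z* · σ/√n
= 1.960 · 10.4/√366
= 1.960 · 10.4/19.1311
= 1.07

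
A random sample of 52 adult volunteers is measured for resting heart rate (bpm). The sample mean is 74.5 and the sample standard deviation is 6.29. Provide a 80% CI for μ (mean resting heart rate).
(73.37, 75.63)

t-interval (σ unknown):
df = n - 1 = 51
t* = 1.298 for 80% confidence

Margin of error = t* · s/√n = 1.298 · 6.29/√52 = 1.13

CI: (73.37, 75.63)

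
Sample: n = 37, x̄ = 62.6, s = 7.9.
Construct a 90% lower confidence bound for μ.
μ ≥ 60.90

Lower bound (one-sided):
t* = 1.306 (one-sided for 90%)
Lower bound = x̄ - t* · s/√n = 62.6 - 1.306 · 7.9/√37 = 60.90

We are 90% confident that μ ≥ 60.90.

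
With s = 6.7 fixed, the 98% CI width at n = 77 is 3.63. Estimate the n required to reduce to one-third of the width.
n ≈ 693

CI width ∝ 1/√n
To reduce width by factor 3, need √n to grow by 3 → need 3² = 9 times as many samples.

Current: n = 77, width = 3.63
New: n = 693, width ≈ 1.19

Width reduced by factor of 3.63/1.19 = 3.05.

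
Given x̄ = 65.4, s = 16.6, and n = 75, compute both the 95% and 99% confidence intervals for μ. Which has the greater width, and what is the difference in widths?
99% CI is wider by 2.50

df = 74
95% CI: t* = 1.993, (61.58, 69.22), width = 2 · t* · s/√n = 7.64
99% CI: t* = 2.644, (60.33, 70.47), width = 2 · t* · s/√n = 10.14

The 99% CI is wider by 10.14 - 7.64 = 2.50.
Higher confidence requires a wider interval.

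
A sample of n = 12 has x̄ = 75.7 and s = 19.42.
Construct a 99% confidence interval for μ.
(58.29, 93.11)

t-interval (σ unknown):
df = n - 1 = 11
t* = 3.106 for 99% confidence

Margin of error = t* · s/√n = 3.106 · 19.42/√12 = 17.41

CI: (58.29, 93.11)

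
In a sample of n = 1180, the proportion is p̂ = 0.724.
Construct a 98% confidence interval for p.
(0.694, 0.754)

Proportion CI:
SE = √(p̂(1-p̂)/n) = √(0.724 · 0.276 / 1180) = 0.01301

z* = 2.326
Margin = z* · SE = 2.326 · 0.01301 = 0.0303

CI: 0.724 ± 0.0303 = (0.694, 0.754)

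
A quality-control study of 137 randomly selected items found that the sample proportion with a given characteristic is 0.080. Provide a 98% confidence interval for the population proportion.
(0.026, 0.134)

Proportion CI:
SE = √(p̂(1-p̂)/n) = √(0.080 · 0.920 / 137) = 0.02318

z* = 2.326
Margin = z* · SE = 2.326 · 0.02318 = 0.0539

CI: 0.080 ± 0.0539 = (0.026, 0.134)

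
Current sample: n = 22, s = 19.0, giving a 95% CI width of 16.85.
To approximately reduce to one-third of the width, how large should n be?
n ≈ 198

CI width ∝ 1/√n
To reduce width by factor 3, need √n to grow by 3 → need 3² = 9 times as many samples.

Current: n = 22, width = 16.85
New: n = 198, width ≈ 5.33

Width reduced by factor of 16.85/5.33 = 3.16.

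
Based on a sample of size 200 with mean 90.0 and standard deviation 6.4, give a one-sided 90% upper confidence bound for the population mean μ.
μ ≤ 90.58

Upper bound (one-sided):
t* = 1.286 (one-sided for 90%)
Upper bound = x̄ + t* · s/√n = 90.0 + 1.286 · 6.4/√200 = 90.58

We are 90% confident that μ ≤ 90.58.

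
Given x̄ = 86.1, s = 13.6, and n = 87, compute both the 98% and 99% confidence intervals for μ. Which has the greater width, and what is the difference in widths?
99% CI is wider by 0.77

df = 86
98% CI: t* = 2.370, (82.64, 89.56), width = 2 · t* · s/√n = 6.91
99% CI: t* = 2.634, (82.26, 89.94), width = 2 · t* · s/√n = 7.68

The 99% CI is wider by 7.68 - 6.91 = 0.77.
Higher confidence requires a wider interval.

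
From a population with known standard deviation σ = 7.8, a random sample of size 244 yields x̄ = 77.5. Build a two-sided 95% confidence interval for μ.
(76.52, 78.48)

z-interval (σ known):
z* = 1.960 for 95% confidence

Margin of error = z* · σ/√n = 1.960 · 7.8/√244 = 0.98

CI: (77.5 - 0.98, 77.5 + 0.98) = (76.52, 78.48)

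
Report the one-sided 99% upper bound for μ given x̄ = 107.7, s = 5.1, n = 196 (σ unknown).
μ ≤ 108.55

Upper bound (one-sided):
t* = 2.346 (one-sided for 99%)
Upper bound = x̄ + t* · s/√n = 107.7 + 2.346 · 5.1/√196 = 108.55

We are 99% confident that μ ≤ 108.55.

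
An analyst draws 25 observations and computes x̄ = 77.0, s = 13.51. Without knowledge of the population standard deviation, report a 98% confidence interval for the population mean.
(70.27, 83.73)

t-interval (σ unknown):
df = n - 1 = 24
t* = 2.492 for 98% confidence

Margin of error = t* · s/√n = 2.492 · 13.51/√25 = 6.73

CI: (70.27, 83.73)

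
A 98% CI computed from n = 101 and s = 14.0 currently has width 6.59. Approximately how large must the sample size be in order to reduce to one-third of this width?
n ≈ 909

CI width ∝ 1/√n
To reduce width by factor 3, need √n to grow by 3 → need 3² = 9 times as many samples.

Current: n = 101, width = 6.59
New: n = 909, width ≈ 2.16

Width reduced by factor of 6.59/2.16 = 3.05.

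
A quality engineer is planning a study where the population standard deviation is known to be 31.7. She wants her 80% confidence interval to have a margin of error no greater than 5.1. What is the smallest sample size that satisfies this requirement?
n ≥ 64

For margin E ≤ 5.1:
n ≥ (z* · σ / E)²
n ≥ (1.282 · 31.7 / 5.1)²
n ≥ 63.50

Minimum n = 64 (rounding up)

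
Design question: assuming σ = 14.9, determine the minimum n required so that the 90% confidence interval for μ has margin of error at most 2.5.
n ≥ 97

For margin E ≤ 2.5:
n ≥ (z* · σ / E)²
n ≥ (1.645 · 14.9 / 2.5)²
n ≥ 96.12

Minimum n = 97 (rounding up)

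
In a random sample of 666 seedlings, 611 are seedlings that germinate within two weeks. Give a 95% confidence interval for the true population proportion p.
(0.897, 0.938)

Proportion CI:
p̂ = 611/666 = 0.91742
SE = √(p̂(1-p̂)/n) = √(0.91742 · 0.08258 / 666) = 0.01067

z* = 1.960
Margin = z* · SE = 1.960 · 0.01067 = 0.0209

CI: 0.91742 ± 0.0209 = (0.897, 0.938)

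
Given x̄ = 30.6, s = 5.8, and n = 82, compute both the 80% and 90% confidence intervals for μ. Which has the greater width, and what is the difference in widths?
90% CI is wider by 0.47

df = 81
80% CI: t* = 1.292, (29.77, 31.43), width = 2 · t* · s/√n = 1.66
90% CI: t* = 1.664, (29.53, 31.67), width = 2 · t* · s/√n = 2.13

The 90% CI is wider by 2.13 - 1.66 = 0.47.
Higher confidence requires a wider interval.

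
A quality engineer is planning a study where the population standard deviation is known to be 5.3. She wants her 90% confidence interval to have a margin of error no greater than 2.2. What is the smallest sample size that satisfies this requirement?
n ≥ 16

For margin E ≤ 2.2:
n ≥ (z* · σ / E)²
n ≥ (1.645 · 5.3 / 2.2)²
n ≥ 15.71

Minimum n = 16 (rounding up)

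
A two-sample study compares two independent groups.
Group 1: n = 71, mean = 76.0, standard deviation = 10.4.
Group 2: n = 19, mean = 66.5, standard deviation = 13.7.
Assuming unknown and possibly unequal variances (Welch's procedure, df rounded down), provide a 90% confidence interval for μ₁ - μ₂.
(3.71, 15.29)

Difference: x̄₁ - x̄₂ = 9.50
SE = √(s₁²/n₁ + s₂²/n₂) = √(10.4²/71 + 13.7²/19) = 3.3767
df = 23.83 → 23 (Welch–Satterthwaite, rounded down)
t* = 1.714

CI: 9.50 ± 1.714 · 3.3767 = 9.50 ± 5.79 = (3.71, 15.29)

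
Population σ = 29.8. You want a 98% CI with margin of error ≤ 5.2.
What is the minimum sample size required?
n ≥ 178

For margin E ≤ 5.2:
n ≥ (z* · σ / E)²
n ≥ (2.326 · 29.8 / 5.2)²
n ≥ 177.68

Minimum n = 178 (rounding up)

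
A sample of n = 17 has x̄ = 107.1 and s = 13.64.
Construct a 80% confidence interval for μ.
(102.68, 111.52)

t-interval (σ unknown):
df = n - 1 = 16
t* = 1.337 for 80% confidence

Margin of error = t* · s/√n = 1.337 · 13.64/√17 = 4.42

CI: (102.68, 111.52)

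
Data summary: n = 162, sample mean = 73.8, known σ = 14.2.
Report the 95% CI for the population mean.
(71.61, 75.99)

z-interval (σ known):
z* = 1.960 for 95% confidence

Margin of error = z* · σ/√n = 1.960 · 14.2/√162 = 2.19

CI: (73.8 - 2.19, 73.8 + 2.19) = (71.61, 75.99)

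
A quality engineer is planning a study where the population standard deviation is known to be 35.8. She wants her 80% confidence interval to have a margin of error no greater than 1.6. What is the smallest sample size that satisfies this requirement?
n ≥ 823

For margin E ≤ 1.6:
n ≥ (z* · σ / E)²
n ≥ (1.282 · 35.8 / 1.6)²
n ≥ 822.81

Minimum n = 823 (rounding up)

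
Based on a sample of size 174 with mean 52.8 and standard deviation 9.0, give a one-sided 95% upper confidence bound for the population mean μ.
μ ≤ 53.93

Upper bound (one-sided):
t* = 1.654 (one-sided for 95%)
Upper bound = x̄ + t* · s/√n = 52.8 + 1.654 · 9.0/√174 = 53.93

We are 95% confident that μ ≤ 53.93.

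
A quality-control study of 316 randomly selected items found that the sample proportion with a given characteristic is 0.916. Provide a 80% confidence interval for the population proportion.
(0.896, 0.936)

Proportion CI:
SE = √(p̂(1-p̂)/n) = √(0.916 · 0.084 / 316) = 0.01560

z* = 1.282
Margin = z* · SE = 1.282 · 0.01560 = 0.0200

CI: 0.916 ± 0.0200 = (0.896, 0.936)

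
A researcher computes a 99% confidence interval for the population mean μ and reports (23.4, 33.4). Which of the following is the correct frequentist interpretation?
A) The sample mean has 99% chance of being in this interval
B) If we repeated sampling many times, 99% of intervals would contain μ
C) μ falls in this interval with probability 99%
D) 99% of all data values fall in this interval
B

A) Wrong — x̄ is observed and sits in the interval by construction.
B) Correct — this is the frequentist long-run coverage interpretation.
C) Wrong — μ is fixed; the randomness lives in the interval, not in μ.
D) Wrong — a CI is about the parameter μ, not individual data values.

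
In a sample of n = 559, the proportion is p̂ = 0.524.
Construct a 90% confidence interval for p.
(0.489, 0.559)

Proportion CI:
SE = √(p̂(1-p̂)/n) = √(0.524 · 0.476 / 559) = 0.02112

z* = 1.645
Margin = z* · SE = 1.645 · 0.02112 = 0.0347

CI: 0.524 ± 0.0347 = (0.489, 0.559)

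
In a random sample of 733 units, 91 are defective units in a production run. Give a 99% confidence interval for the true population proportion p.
(0.093, 0.156)

Proportion CI:
p̂ = 91/733 = 0.12415
SE = √(p̂(1-p̂)/n) = √(0.12415 · 0.87585 / 733) = 0.01218

z* = 2.576
Margin = z* · SE = 2.576 · 0.01218 = 0.0314

CI: 0.12415 ± 0.0314 = (0.093, 0.156)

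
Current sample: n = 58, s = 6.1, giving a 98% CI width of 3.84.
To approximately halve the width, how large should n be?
n ≈ 232

CI width ∝ 1/√n
To reduce width by factor 2, need √n to grow by 2 → need 2² = 4 times as many samples.

Current: n = 58, width = 3.84
New: n = 232, width ≈ 1.88

Width reduced by factor of 3.84/1.88 = 2.04.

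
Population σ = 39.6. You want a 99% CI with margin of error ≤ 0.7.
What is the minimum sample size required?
n ≥ 21237

For margin E ≤ 0.7:
n ≥ (z* · σ / E)²
n ≥ (2.576 · 39.6 / 0.7)²
n ≥ 21236.65

Minimum n = 21237 (rounding up)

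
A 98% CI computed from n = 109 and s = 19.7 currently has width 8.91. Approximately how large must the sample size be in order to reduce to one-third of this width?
n ≈ 981

CI width ∝ 1/√n
To reduce width by factor 3, need √n to grow by 3 → need 3² = 9 times as many samples.

Current: n = 109, width = 8.91
New: n = 981, width ≈ 2.93

Width reduced by factor of 8.91/2.93 = 3.04.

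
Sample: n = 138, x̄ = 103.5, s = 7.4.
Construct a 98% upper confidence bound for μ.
μ ≤ 104.81

Upper bound (one-sided):
t* = 2.073 (one-sided for 98%)
Upper bound = x̄ + t* · s/√n = 103.5 + 2.073 · 7.4/√138 = 104.81

We are 98% confident that μ ≤ 104.81.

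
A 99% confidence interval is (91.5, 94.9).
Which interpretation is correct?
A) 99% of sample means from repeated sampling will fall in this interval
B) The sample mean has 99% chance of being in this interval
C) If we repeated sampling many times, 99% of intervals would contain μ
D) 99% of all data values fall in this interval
C

A) Wrong — coverage applies to intervals containing μ, not to future x̄ values.
B) Wrong — x̄ is observed and sits in the interval by construction.
C) Correct — this is the frequentist long-run coverage interpretation.
D) Wrong — a CI is about the parameter μ, not individual data values.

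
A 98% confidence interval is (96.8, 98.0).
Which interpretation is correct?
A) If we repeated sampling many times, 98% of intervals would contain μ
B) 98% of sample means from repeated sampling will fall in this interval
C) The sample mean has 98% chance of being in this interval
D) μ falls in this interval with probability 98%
A

A) Correct — this is the frequentist long-run coverage interpretation.
B) Wrong — coverage applies to intervals containing μ, not to future x̄ values.
C) Wrong — x̄ is observed and sits in the interval by construction.
D) Wrong — μ is fixed; the randomness lives in the interval, not in μ.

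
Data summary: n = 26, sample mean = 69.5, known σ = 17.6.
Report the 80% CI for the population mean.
(65.07, 73.93)

z-interval (σ known):
z* = 1.282 for 80% confidence

Margin of error = z* · σ/√n = 1.282 · 17.6/√26 = 4.43

CI: (69.5 - 4.43, 69.5 + 4.43) = (65.07, 73.93)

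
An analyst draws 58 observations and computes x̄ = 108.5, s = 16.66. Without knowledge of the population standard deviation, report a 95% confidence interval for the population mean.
(104.12, 112.88)

t-interval (σ unknown):
df = n - 1 = 57
t* = 2.002 for 95% confidence

Margin of error = t* · s/√n = 2.002 · 16.66/√58 = 4.38

CI: (104.12, 112.88)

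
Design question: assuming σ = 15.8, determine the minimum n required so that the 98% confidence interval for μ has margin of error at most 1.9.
n ≥ 375

For margin E ≤ 1.9:
n ≥ (z* · σ / E)²
n ≥ (2.326 · 15.8 / 1.9)²
n ≥ 374.13

Minimum n = 375 (rounding up)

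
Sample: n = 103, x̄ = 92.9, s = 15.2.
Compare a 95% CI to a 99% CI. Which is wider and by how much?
99% CI is wider by 1.92

df = 102
95% CI: t* = 1.983, (89.93, 95.87), width = 2 · t* · s/√n = 5.94
99% CI: t* = 2.625, (88.97, 96.83), width = 2 · t* · s/√n = 7.86

The 99% CI is wider by 7.86 - 5.94 = 1.92.
Higher confidence requires a wider interval.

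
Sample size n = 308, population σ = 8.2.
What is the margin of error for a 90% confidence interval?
Margin of error = 0.77

Margin of error = z* · σ/√n
= 1.645 · 8.2/√308
= 1.645 · 8.2/17.5499
= 0.77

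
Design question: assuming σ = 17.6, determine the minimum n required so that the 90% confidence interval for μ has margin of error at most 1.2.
n ≥ 583

For margin E ≤ 1.2:
n ≥ (z* · σ / E)²
n ≥ (1.645 · 17.6 / 1.2)²
n ≥ 582.10

Minimum n = 583 (rounding up)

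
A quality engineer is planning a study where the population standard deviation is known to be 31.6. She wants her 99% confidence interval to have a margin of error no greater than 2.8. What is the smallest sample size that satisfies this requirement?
n ≥ 846

For margin E ≤ 2.8:
n ≥ (z* · σ / E)²
n ≥ (2.576 · 31.6 / 2.8)²
n ≥ 845.18

Minimum n = 846 (rounding up)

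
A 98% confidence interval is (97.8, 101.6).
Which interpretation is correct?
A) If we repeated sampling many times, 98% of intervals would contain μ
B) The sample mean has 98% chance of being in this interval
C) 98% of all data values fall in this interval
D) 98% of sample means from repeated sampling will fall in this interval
A

A) Correct — this is the frequentist long-run coverage interpretation.
B) Wrong — x̄ is observed and sits in the interval by construction.
C) Wrong — a CI is about the parameter μ, not individual data values.
D) Wrong — coverage applies to intervals containing μ, not to future x̄ values.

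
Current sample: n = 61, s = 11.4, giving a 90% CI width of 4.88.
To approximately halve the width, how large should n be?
n ≈ 244

CI width ∝ 1/√n
To reduce width by factor 2, need √n to grow by 2 → need 2² = 4 times as many samples.

Current: n = 61, width = 4.88
New: n = 244, width ≈ 2.41

Width reduced by factor of 4.88/2.41 = 2.02.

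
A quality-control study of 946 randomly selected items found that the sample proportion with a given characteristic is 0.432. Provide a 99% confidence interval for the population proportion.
(0.391, 0.473)

Proportion CI:
SE = √(p̂(1-p̂)/n) = √(0.432 · 0.568 / 946) = 0.01611

z* = 2.576
Margin = z* · SE = 2.576 · 0.01611 = 0.0415

CI: 0.432 ± 0.0415 = (0.391, 0.473)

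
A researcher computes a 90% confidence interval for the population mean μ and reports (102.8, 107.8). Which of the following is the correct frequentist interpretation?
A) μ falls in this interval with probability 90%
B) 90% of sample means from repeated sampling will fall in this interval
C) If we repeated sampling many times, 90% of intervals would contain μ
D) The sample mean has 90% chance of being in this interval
C

A) Wrong — μ is fixed; the randomness lives in the interval, not in μ.
B) Wrong — coverage applies to intervals containing μ, not to future x̄ values.
C) Correct — this is the frequentist long-run coverage interpretation.
D) Wrong — x̄ is observed and sits in the interval by construction.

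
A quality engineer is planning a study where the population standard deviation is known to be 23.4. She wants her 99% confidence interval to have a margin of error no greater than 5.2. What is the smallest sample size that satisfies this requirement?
n ≥ 135

For margin E ≤ 5.2:
n ≥ (z* · σ / E)²
n ≥ (2.576 · 23.4 / 5.2)²
n ≥ 134.37

Minimum n = 135 (rounding up)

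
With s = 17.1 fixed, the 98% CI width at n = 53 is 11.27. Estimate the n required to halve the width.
n ≈ 212

CI width ∝ 1/√n
To reduce width by factor 2, need √n to grow by 2 → need 2² = 4 times as many samples.

Current: n = 53, width = 11.27
New: n = 212, width ≈ 5.51

Width reduced by factor of 11.27/5.51 = 2.05.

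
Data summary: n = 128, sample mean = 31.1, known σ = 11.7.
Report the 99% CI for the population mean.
(28.44, 33.76)

z-interval (σ known):
z* = 2.576 for 99% confidence

Margin of error = z* · σ/√n = 2.576 · 11.7/√128 = 2.66

CI: (31.1 - 2.66, 31.1 + 2.66) = (28.44, 33.76)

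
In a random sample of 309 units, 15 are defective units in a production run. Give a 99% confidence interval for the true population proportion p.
(0.017, 0.080)

Proportion CI:
p̂ = 15/309 = 0.04854
SE = √(p̂(1-p̂)/n) = √(0.04854 · 0.95146 / 309) = 0.01223

z* = 2.576
Margin = z* · SE = 2.576 · 0.01223 = 0.0315

CI: 0.04854 ± 0.0315 = (0.017, 0.080)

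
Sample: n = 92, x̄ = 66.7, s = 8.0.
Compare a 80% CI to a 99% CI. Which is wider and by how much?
99% CI is wider by 2.24

df = 91
80% CI: t* = 1.291, (65.62, 67.78), width = 2 · t* · s/√n = 2.15
99% CI: t* = 2.631, (64.51, 68.89), width = 2 · t* · s/√n = 4.39

The 99% CI is wider by 4.39 - 2.15 = 2.24.
Higher confidence requires a wider interval.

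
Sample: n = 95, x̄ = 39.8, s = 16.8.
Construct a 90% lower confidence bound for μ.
μ ≥ 37.57

Lower bound (one-sided):
t* = 1.291 (one-sided for 90%)
Lower bound = x̄ - t* · s/√n = 39.8 - 1.291 · 16.8/√95 = 37.57

We are 90% confident that μ ≥ 37.57.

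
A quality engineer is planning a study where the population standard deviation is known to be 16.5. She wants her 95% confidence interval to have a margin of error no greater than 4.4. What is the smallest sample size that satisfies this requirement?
n ≥ 55

For margin E ≤ 4.4:
n ≥ (z* · σ / E)²
n ≥ (1.960 · 16.5 / 4.4)²
n ≥ 54.02

Minimum n = 55 (rounding up)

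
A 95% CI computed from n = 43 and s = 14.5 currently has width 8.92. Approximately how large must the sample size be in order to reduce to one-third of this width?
n ≈ 387

CI width ∝ 1/√n
To reduce width by factor 3, need √n to grow by 3 → need 3² = 9 times as many samples.

Current: n = 43, width = 8.92
New: n = 387, width ≈ 2.90

Width reduced by factor of 8.92/2.90 = 3.08.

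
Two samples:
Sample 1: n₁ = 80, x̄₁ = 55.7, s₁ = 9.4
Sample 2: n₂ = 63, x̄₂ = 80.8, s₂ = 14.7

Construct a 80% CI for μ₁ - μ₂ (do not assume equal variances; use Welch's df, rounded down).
(-27.85, -22.35)

Difference: x̄₁ - x̄₂ = -25.10
SE = √(s₁²/n₁ + s₂²/n₂) = √(9.4²/80 + 14.7²/63) = 2.1294
df = 100.20 → 100 (Welch–Satterthwaite, rounded down)
t* = 1.290

CI: -25.10 ± 1.290 · 2.1294 = -25.10 ± 2.75 = (-27.85, -22.35)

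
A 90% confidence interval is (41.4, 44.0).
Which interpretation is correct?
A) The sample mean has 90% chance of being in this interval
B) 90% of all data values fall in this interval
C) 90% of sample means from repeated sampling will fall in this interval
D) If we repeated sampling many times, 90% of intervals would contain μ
D

A) Wrong — x̄ is observed and sits in the interval by construction.
B) Wrong — a CI is about the parameter μ, not individual data values.
C) Wrong — coverage applies to intervals containing μ, not to future x̄ values.
D) Correct — this is the frequentist long-run coverage interpretation.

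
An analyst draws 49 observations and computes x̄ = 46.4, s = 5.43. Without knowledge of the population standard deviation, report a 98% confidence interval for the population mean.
(44.53, 48.27)

t-interval (σ unknown):
df = n - 1 = 48
t* = 2.407 for 98% confidence

Margin of error = t* · s/√n = 2.407 · 5.43/√49 = 1.87

CI: (44.53, 48.27)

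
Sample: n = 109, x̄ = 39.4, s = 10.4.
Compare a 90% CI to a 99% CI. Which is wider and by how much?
99% CI is wider by 1.91

df = 108
90% CI: t* = 1.659, (37.75, 41.05), width = 2 · t* · s/√n = 3.31
99% CI: t* = 2.622, (36.79, 42.01), width = 2 · t* · s/√n = 5.22

The 99% CI is wider by 5.22 - 3.31 = 1.91.
Higher confidence requires a wider interval.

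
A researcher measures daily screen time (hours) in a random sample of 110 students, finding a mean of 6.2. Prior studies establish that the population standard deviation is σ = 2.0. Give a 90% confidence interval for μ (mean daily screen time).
(5.89, 6.51)

z-interval (σ known):
z* = 1.645 for 90% confidence

Margin of error = z* · σ/√n = 1.645 · 2.0/√110 = 0.31

CI: (6.2 - 0.31, 6.2 + 0.31) = (5.89, 6.51)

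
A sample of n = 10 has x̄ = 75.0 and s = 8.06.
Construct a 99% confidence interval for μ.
(66.72, 83.28)

t-interval (σ unknown):
df = n - 1 = 9
t* = 3.250 for 99% confidence

Margin of error = t* · s/√n = 3.250 · 8.06/√10 = 8.28

CI: (66.72, 83.28)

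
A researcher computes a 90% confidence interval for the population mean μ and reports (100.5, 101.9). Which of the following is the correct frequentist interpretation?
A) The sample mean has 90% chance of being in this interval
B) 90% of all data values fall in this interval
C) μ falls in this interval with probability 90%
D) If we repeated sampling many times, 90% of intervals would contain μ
D

A) Wrong — x̄ is observed and sits in the interval by construction.
B) Wrong — a CI is about the parameter μ, not individual data values.
C) Wrong — μ is fixed; the randomness lives in the interval, not in μ.
D) Correct — this is the frequentist long-run coverage interpretation.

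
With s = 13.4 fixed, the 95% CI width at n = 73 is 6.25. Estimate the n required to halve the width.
n ≈ 292

CI width ∝ 1/√n
To reduce width by factor 2, need √n to grow by 2 → need 2² = 4 times as many samples.

Current: n = 73, width = 6.25
New: n = 292, width ≈ 3.09

Width reduced by factor of 6.25/3.09 = 2.02.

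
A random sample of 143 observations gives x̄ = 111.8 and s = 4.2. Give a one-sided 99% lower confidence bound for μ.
μ ≥ 110.97

Lower bound (one-sided):
t* = 2.353 (one-sided for 99%)
Lower bound = x̄ - t* · s/√n = 111.8 - 2.353 · 4.2/√143 = 110.97

We are 99% confident that μ ≥ 110.97.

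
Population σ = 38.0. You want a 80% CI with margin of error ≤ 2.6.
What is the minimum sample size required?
n ≥ 352

For margin E ≤ 2.6:
n ≥ (z* · σ / E)²
n ≥ (1.282 · 38.0 / 2.6)²
n ≥ 351.07

Minimum n = 352 (rounding up)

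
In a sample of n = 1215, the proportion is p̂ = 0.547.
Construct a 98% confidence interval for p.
(0.514, 0.580)

Proportion CI:
SE = √(p̂(1-p̂)/n) = √(0.547 · 0.453 / 1215) = 0.01428

z* = 2.326
Margin = z* · SE = 2.326 · 0.01428 = 0.0332

CI: 0.547 ± 0.0332 = (0.514, 0.580)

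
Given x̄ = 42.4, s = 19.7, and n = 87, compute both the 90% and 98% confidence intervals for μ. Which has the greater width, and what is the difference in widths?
98% CI is wider by 2.99

df = 86
90% CI: t* = 1.663, (38.89, 45.91), width = 2 · t* · s/√n = 7.02
98% CI: t* = 2.370, (37.39, 47.41), width = 2 · t* · s/√n = 10.01

The 98% CI is wider by 10.01 - 7.02 = 2.99.
Higher confidence requires a wider interval.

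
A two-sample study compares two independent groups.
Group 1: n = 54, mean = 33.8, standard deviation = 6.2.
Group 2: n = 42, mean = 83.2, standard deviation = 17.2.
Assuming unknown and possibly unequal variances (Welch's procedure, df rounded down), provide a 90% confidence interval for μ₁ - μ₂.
(-54.07, -44.73)

Difference: x̄₁ - x̄₂ = -49.40
SE = √(s₁²/n₁ + s₂²/n₂) = √(6.2²/54 + 17.2²/42) = 2.7849
df = 49.32 → 49 (Welch–Satterthwaite, rounded down)
t* = 1.677

CI: -49.40 ± 1.677 · 2.7849 = -49.40 ± 4.67 = (-54.07, -44.73)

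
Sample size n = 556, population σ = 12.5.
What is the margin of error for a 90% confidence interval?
Margin of error = 0.87

Margin of error = z* · σ/√n
= 1.645 · 12.5/√556
= 1.645 · 12.5/23.5797
= 0.87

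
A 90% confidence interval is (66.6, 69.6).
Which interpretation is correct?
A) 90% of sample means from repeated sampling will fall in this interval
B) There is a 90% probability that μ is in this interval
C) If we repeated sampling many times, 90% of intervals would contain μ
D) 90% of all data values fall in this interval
C

A) Wrong — coverage applies to intervals containing μ, not to future x̄ values.
B) Wrong — μ is fixed; the randomness lives in the interval, not in μ.
C) Correct — this is the frequentist long-run coverage interpretation.
D) Wrong — a CI is about the parameter μ, not individual data values.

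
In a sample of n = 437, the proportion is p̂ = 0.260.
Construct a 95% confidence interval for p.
(0.219, 0.301)

Proportion CI:
SE = √(p̂(1-p̂)/n) = √(0.260 · 0.740 / 437) = 0.02098

z* = 1.960
Margin = z* · SE = 1.960 · 0.02098 = 0.0411

CI: 0.260 ± 0.0411 = (0.219, 0.301)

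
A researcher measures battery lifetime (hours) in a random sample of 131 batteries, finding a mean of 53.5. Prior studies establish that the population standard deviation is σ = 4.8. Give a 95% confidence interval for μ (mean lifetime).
(52.68, 54.32)

z-interval (σ known):
z* = 1.960 for 95% confidence

Margin of error = z* · σ/√n = 1.960 · 4.8/√131 = 0.82

CI: (53.5 - 0.82, 53.5 + 0.82) = (52.68, 54.32)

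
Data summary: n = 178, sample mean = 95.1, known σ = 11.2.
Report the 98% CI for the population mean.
(93.15, 97.05)

z-interval (σ known):
z* = 2.326 for 98% confidence

Margin of error = z* · σ/√n = 2.326 · 11.2/√178 = 1.95

CI: (95.1 - 1.95, 95.1 + 1.95) = (93.15, 97.05)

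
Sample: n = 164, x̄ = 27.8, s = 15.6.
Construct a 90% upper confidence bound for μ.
μ ≤ 29.37

Upper bound (one-sided):
t* = 1.287 (one-sided for 90%)
Upper bound = x̄ + t* · s/√n = 27.8 + 1.287 · 15.6/√164 = 29.37

We are 90% confident that μ ≤ 29.37.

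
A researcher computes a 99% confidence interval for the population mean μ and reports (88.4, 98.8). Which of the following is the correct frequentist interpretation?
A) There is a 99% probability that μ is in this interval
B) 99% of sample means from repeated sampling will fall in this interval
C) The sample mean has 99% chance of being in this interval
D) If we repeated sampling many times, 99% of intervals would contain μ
D

A) Wrong — μ is fixed; the randomness lives in the interval, not in μ.
B) Wrong — coverage applies to intervals containing μ, not to future x̄ values.
C) Wrong — x̄ is observed and sits in the interval by construction.
D) Correct — this is the frequentist long-run coverage interpretation.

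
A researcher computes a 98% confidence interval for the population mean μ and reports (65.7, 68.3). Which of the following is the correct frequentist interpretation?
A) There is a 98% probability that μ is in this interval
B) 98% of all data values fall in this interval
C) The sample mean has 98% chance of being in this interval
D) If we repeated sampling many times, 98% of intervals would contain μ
D

A) Wrong — μ is fixed; the randomness lives in the interval, not in μ.
B) Wrong — a CI is about the parameter μ, not individual data values.
C) Wrong — x̄ is observed and sits in the interval by construction.
D) Correct — this is the frequentist long-run coverage interpretation.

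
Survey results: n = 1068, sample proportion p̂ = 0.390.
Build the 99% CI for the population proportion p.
(0.352, 0.428)

Proportion CI:
SE = √(p̂(1-p̂)/n) = √(0.390 · 0.610 / 1068) = 0.01492

z* = 2.576
Margin = z* · SE = 2.576 · 0.01492 = 0.0384

CI: 0.390 ± 0.0384 = (0.352, 0.428)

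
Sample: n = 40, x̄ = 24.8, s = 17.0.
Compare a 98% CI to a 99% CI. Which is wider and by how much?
99% CI is wider by 1.52

df = 39
98% CI: t* = 2.426, (18.28, 31.32), width = 2 · t* · s/√n = 13.04
99% CI: t* = 2.708, (17.52, 32.08), width = 2 · t* · s/√n = 14.56

The 99% CI is wider by 14.56 - 13.04 = 1.52.
Higher confidence requires a wider interval.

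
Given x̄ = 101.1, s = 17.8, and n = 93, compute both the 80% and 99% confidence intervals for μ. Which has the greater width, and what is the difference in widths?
99% CI is wider by 4.94

df = 92
80% CI: t* = 1.291, (98.72, 103.48), width = 2 · t* · s/√n = 4.77
99% CI: t* = 2.630, (96.25, 105.95), width = 2 · t* · s/√n = 9.71

The 99% CI is wider by 9.71 - 4.77 = 4.94.
Higher confidence requires a wider interval.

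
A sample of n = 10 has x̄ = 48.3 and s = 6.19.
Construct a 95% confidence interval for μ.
(43.87, 52.73)

t-interval (σ unknown):
df = n - 1 = 9
t* = 2.262 for 95% confidence

Margin of error = t* · s/√n = 2.262 · 6.19/√10 = 4.43

CI: (43.87, 52.73)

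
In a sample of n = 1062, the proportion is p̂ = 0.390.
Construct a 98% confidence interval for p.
(0.355, 0.425)

Proportion CI:
SE = √(p̂(1-p̂)/n) = √(0.390 · 0.610 / 1062) = 0.01497

z* = 2.326
Margin = z* · SE = 2.326 · 0.01497 = 0.0348

CI: 0.390 ± 0.0348 = (0.355, 0.425)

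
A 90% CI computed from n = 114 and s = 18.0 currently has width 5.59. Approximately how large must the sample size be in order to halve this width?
n ≈ 456

CI width ∝ 1/√n
To reduce width by factor 2, need √n to grow by 2 → need 2² = 4 times as many samples.

Current: n = 114, width = 5.59
New: n = 456, width ≈ 2.78

Width reduced by factor of 5.59/2.78 = 2.01.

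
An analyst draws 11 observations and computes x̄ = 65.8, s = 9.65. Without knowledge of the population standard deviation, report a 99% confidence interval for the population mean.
(56.58, 75.02)

t-interval (σ unknown):
df = n - 1 = 10
t* = 3.169 for 99% confidence

Margin of error = t* · s/√n = 3.169 · 9.65/√11 = 9.22

CI: (56.58, 75.02)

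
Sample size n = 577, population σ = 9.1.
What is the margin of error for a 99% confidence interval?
Margin of error = 0.98

Margin of error = z* · σ/√n
= 2.576 · 9.1/√577
= 2.576 · 9.1/24.0208
= 0.98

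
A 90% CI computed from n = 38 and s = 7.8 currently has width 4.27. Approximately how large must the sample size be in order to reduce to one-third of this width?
n ≈ 342

CI width ∝ 1/√n
To reduce width by factor 3, need √n to grow by 3 → need 3² = 9 times as many samples.

Current: n = 38, width = 4.27
New: n = 342, width ≈ 1.39

Width reduced by factor of 4.27/1.39 = 3.07.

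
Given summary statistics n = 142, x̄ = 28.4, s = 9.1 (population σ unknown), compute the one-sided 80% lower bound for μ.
μ ≥ 27.76

Lower bound (one-sided):
t* = 0.844 (one-sided for 80%)
Lower bound = x̄ - t* · s/√n = 28.4 - 0.844 · 9.1/√142 = 27.76

We are 80% confident that μ ≥ 27.76.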